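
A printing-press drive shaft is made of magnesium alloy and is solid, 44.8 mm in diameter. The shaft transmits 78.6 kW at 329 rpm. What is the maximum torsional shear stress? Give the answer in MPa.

ω = 2π·329/60 = 34.45 rad/s, so T = P/ω = 78.6×10³ / 34.45 = 2281 N·m.
J = πd⁴/32 = π(0.0448)⁴/32 = 3.955×10^-7 m⁴.
τ_max = T·r/J = 2281 × 0.0224 / 3.955×10^-7 = 1.292×10^8 Pa.

129 MPa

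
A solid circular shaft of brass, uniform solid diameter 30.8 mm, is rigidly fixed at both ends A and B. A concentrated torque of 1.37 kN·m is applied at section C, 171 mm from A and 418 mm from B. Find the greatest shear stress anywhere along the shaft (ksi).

24.6 ksi

With uniform GJ and both ends fixed, compatibility θ_AC = θ_CB gives T_A·a = T_B·b, together with T_A + T_B = T₀.
T_A = T₀·b/(a+b) = 1370·418/589.0 = 972.3 N·m; T_B = 397.7 N·m.
τ in each portion: τ_AC = 1.69×10^8 Pa, τ_CB = 6.93×10^7 Pa; maximum is in AC.
τ_max = T_AC·r/J = 972.3·0.0154/8.83×10^-8 = 1.695×10^8 Pa.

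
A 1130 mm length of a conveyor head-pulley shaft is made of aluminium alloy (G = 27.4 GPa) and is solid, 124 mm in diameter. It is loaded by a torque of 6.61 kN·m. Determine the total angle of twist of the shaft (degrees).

J = πd⁴/32 = π(0.124)⁴/32 = 2.321×10^-5 m⁴.
θ = T·L/(G·J) = 6610 × 1.13 / (27.4×10⁹ × 2.321×10^-5) = 0.01174 rad.

0.673°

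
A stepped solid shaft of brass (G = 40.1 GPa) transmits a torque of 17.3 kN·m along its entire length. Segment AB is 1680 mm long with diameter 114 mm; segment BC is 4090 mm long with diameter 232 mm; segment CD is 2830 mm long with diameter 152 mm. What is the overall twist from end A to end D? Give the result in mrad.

73.2 mrad

J_AB = π(0.114)⁴/32 = 1.66×10^-5 m⁴; J_BC = π(0.232)⁴/32 = 2.84×10^-4 m⁴; J_CD = π(0.152)⁴/32 = 5.24×10^-5 m⁴.
θ = (T/G)·Σ L_i/J_i = (17300/40.1×10⁹)·(1.68/1.66×10^-5 + 4.09/2.84×10^-4 + 2.83/5.24×10^-5) = 0.07321 rad.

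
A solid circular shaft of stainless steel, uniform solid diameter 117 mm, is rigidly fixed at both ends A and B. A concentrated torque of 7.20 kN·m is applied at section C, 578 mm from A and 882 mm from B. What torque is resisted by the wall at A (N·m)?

With uniform GJ and both ends fixed, compatibility θ_AC = θ_CB gives T_A·a = T_B·b, together with T_A + T_B = T₀.
T_A = T₀·b/(a+b) = 7200·882/1460 = 4350 N·m; T_B = 2850 N·m.

4350 N·m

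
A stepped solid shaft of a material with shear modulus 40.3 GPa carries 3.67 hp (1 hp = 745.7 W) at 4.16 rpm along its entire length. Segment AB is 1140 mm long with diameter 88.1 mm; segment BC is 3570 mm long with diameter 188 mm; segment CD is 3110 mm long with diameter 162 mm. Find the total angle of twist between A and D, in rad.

0.0418 rad

ω = 2π·4.16/60 = 0.4356 rad/s, so T = P/ω = 3.67×745.7 / 0.4356 = 6282 N·m.
J_AB = π(0.0881)⁴/32 = 5.91×10^-6 m⁴; J_BC = π(0.188)⁴/32 = 1.23×10^-4 m⁴; J_CD = π(0.162)⁴/32 = 6.76×10^-5 m⁴.
θ = (T/G)·Σ L_i/J_i = (6282/40.3×10⁹)·(1.14/5.91×10^-6 + 3.57/1.23×10^-4 + 3.11/6.76×10^-5) = 0.04175 rad.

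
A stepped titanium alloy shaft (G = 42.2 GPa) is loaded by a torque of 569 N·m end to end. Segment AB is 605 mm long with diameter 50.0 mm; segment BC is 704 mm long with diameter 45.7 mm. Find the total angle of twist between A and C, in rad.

0.0355 rad

J_AB = π(0.0500)⁴/32 = 6.14×10^-7 m⁴; J_BC = π(0.0457)⁴/32 = 4.28×10^-7 m⁴.
θ = (T/G)·Σ L_i/J_i = (569.0/42.2×10⁹)·(0.605/6.14×10^-7 + 0.704/4.28×10^-7) = 0.03546 rad.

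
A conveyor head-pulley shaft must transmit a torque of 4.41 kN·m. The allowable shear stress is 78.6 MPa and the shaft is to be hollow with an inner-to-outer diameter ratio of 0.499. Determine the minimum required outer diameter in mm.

For a hollow shaft with d_i/d_o = 0.499: τ_max = 16T/(π d_o³ (1−k⁴)), so d_o = [16T/(π τ_allow (1−k⁴))]^(1/3) = [16·4410/(π·7.86×10^7·0.9380)]^(1/3) = 0.06729 m.

67.3 mm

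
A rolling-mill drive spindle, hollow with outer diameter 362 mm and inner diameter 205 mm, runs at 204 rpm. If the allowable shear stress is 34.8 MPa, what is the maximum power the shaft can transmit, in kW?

J = π(d_o⁴ − d_i⁴)/32 = π(0.362⁴ − 0.205⁴)/32 = 1.513×10^-3 m⁴.
T_max = τ_allow·J/r = 3.48×10^7 × 1.513×10^-3 / 0.181 = 290800 N·m.
ω = 2π·204/60 = 21.36 rad/s, so P_max = T_max·ω = 6.212×10^6 W.

6210 kW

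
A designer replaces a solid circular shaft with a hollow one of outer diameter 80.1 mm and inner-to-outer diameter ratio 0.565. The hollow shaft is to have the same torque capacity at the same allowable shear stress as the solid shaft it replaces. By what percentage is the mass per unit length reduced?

26.9 %

Equal τ_max and T ⇒ the solid shaft needs d_s³ = d_o³(1−k⁴), so d_s = 80.1·(1−0.565⁴)^(1/3) = 77.28 mm.
Area ratio A_h/A_s = d_o²(1−k²)/d_s² = (1−k²)/(1−k⁴)^(2/3) = 0.7313.
Mass saving = 1 − 0.7313 = 26.9 %.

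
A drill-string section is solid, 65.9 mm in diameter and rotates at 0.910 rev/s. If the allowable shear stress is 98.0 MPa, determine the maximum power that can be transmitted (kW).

31.5 kW

J = πd⁴/32 = π(0.0659)⁴/32 = 1.852×10^-6 m⁴.
T_max = τ_allow·J/r = 9.80×10^7 × 1.852×10^-6 / 0.0330 = 5507 N·m.
ω = 2π·0.910 = 5.718 rad/s, so P_max = T_max·ω = 3.149×10^4 W.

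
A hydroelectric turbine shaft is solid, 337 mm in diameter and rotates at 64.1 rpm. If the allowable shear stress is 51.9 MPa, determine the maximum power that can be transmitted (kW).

J = πd⁴/32 = π(0.337)⁴/32 = 1.266×10^-3 m⁴.
T_max = τ_allow·J/r = 5.19×10^7 × 1.266×10^-3 / 0.169 = 390000 N·m.
ω = 2π·64.1/60 = 6.713 rad/s, so P_max = T_max·ω = 2.618×10^6 W.

2620 kW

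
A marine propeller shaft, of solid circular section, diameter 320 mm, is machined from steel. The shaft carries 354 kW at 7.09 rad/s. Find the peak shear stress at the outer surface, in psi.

1130 psi

ω = 7.09 rad/s, so T = P/ω = 354×10³ / 7.090 = 49930 N·m.
J = πd⁴/32 = π(0.320)⁴/32 = 1.029×10^-3 m⁴.
τ_max = T·r/J = 49930 × 0.160 / 1.029×10^-3 = 7.760×10^6 Pa.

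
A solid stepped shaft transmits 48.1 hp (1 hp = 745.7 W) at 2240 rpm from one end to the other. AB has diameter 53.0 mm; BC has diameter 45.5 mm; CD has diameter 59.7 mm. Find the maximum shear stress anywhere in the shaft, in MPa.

8.27 MPa

ω = 2π·2240/60 = 234.6 rad/s, so T = P/ω = 48.1×745.7 / 234.6 = 152.9 N·m.
Under the same torque, τ_max = 16T/(πd³) is largest where d is smallest — segment BC (d = 45.5 mm).
τ_max = 16·152.9/(π·(0.0455)³) = 8.267×10^6 Pa.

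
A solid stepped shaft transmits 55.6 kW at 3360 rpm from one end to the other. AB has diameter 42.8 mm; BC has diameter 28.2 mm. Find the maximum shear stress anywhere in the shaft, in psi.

ω = 2π·3360/60 = 351.9 rad/s, so T = P/ω = 55.6×10³ / 351.9 = 158.0 N·m.
Under the same torque, τ_max = 16T/(πd³) is largest where d is smallest — segment BC (d = 28.2 mm).
τ_max = 16·158.0/(π·(0.0282)³) = 3.589×10^7 Pa.

5200 psi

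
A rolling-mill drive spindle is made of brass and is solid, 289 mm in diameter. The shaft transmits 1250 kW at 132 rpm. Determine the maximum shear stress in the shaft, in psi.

2770 psi

ω = 2π·132/60 = 13.82 rad/s, so T = P/ω = 1250×10³ / 13.82 = 90430 N·m.
J = πd⁴/32 = π(0.289)⁴/32 = 6.848×10^-4 m⁴.
τ_max = T·r/J = 90430 × 0.144 / 6.848×10^-4 = 1.908×10^7 Pa.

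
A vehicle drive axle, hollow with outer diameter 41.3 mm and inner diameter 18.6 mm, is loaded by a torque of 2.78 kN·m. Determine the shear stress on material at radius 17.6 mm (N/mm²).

179 N/mm²

J = π(d_o⁴ − d_i⁴)/32 = π(0.0413⁴ − 0.0186⁴)/32 = 2.739×10^-7 m⁴.
Shear stress varies linearly with radius: τ = T·r/J = 2780 × 0.0176 / 2.739×10^-7 = 1.786×10^8 Pa.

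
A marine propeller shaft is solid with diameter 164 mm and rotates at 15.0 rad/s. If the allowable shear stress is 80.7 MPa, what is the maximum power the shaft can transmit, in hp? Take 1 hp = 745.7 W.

J = πd⁴/32 = π(0.164)⁴/32 = 7.102×10^-5 m⁴.
T_max = τ_allow·J/r = 8.07×10^7 × 7.102×10^-5 / 0.0820 = 69890 N·m.
ω = 15.0 rad/s, so P_max = T_max·ω = 1.048×10^6 W.

1410 hp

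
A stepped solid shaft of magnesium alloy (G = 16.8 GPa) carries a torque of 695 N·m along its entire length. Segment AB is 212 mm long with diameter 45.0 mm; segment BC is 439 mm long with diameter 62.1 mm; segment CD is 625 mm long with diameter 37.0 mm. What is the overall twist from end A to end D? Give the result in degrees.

10.0°

J_AB = π(0.0450)⁴/32 = 4.03×10^-7 m⁴; J_BC = π(0.0621)⁴/32 = 1.46×10^-6 m⁴; J_CD = π(0.0370)⁴/32 = 1.84×10^-7 m⁴.
θ = (T/G)·Σ L_i/J_i = (695.0/16.8×10⁹)·(0.212/4.03×10^-7 + 0.439/1.46×10^-6 + 0.625/1.84×10^-7) = 0.1747 rad.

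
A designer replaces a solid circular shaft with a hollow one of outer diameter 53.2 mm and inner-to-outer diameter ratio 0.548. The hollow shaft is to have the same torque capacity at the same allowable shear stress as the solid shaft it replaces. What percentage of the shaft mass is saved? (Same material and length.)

Equal τ_max and T ⇒ the solid shaft needs d_s³ = d_o³(1−k⁴), so d_s = 53.2·(1−0.548⁴)^(1/3) = 51.55 mm.
Area ratio A_h/A_s = d_o²(1−k²)/d_s² = (1−k²)/(1−k⁴)^(2/3) = 0.7452.
Mass saving = 1 − 0.7452 = 25.5 %.

25.5 %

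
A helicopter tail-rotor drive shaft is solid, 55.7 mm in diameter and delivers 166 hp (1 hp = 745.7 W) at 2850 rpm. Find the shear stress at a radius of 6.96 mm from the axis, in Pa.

ω = 2π·2850/60 = 298.5 rad/s, so T = P/ω = 166×745.7 / 298.5 = 414.8 N·m.
J = πd⁴/32 = π(0.0557)⁴/32 = 9.450×10^-7 m⁴.
Shear stress varies linearly with radius: τ = T·r/J = 414.8 × 0.00696 / 9.450×10^-7 = 3.055×10^6 Pa.

3.05e6 Pa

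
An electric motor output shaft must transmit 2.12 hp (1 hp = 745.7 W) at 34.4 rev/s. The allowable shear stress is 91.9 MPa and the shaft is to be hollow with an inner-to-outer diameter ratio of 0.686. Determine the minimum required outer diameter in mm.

ω = 2π·34.4 = 216.1 rad/s, so T = P/ω = 2.12×745.7 / 216.1 = 7.314 N·m.
For a hollow shaft with d_i/d_o = 0.686: τ_max = 16T/(π d_o³ (1−k⁴)), so d_o = [16T/(π τ_allow (1−k⁴))]^(1/3) = [16·7.314/(π·9.19×10^7·0.7785)]^(1/3) = 0.008045 m.

8.04 mm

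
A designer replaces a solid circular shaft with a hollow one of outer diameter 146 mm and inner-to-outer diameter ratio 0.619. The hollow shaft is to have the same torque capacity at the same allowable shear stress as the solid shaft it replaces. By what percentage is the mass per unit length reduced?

Equal τ_max and T ⇒ the solid shaft needs d_s³ = d_o³(1−k⁴), so d_s = 146·(1−0.619⁴)^(1/3) = 138.5 mm.
Area ratio A_h/A_s = d_o²(1−k²)/d_s² = (1−k²)/(1−k⁴)^(2/3) = 0.6857.
Mass saving = 1 − 0.6857 = 31.4 %.

31.4 %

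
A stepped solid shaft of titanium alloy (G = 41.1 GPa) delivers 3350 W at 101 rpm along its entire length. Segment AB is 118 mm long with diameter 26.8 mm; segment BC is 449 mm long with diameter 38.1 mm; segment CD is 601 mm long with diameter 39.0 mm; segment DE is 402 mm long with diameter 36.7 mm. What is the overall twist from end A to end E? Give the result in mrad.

72.5 mrad

ω = 2π·101/60 = 10.58 rad/s, so T = P/ω = 3350 / 10.58 = 316.7 N·m.
J_AB = π(0.0268)⁴/32 = 5.06×10^-8 m⁴; J_BC = π(0.0381)⁴/32 = 2.07×10^-7 m⁴; J_CD = π(0.0390)⁴/32 = 2.27×10^-7 m⁴; J_DE = π(0.0367)⁴/32 = 1.78×10^-7 m⁴.
θ = (T/G)·Σ L_i/J_i = (316.7/41.1×10⁹)·(0.118/5.06×10^-8 + 0.449/2.07×10^-7 + 0.601/2.27×10^-7 + 0.402/1.78×10^-7) = 0.07247 rad.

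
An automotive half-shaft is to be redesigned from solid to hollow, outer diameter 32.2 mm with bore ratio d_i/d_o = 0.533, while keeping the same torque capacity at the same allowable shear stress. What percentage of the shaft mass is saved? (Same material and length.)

24.3 %

Equal τ_max and T ⇒ the solid shaft needs d_s³ = d_o³(1−k⁴), so d_s = 32.2·(1−0.533⁴)^(1/3) = 31.31 mm.
Area ratio A_h/A_s = d_o²(1−k²)/d_s² = (1−k²)/(1−k⁴)^(2/3) = 0.7572.
Mass saving = 1 − 0.7572 = 24.3 %.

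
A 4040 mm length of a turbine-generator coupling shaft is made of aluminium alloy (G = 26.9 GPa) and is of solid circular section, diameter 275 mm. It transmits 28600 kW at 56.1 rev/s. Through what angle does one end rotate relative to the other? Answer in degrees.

1.24°

ω = 2π·56.1 = 352.5 rad/s, so T = P/ω = 28600×10³ / 352.5 = 81140 N·m.
J = πd⁴/32 = π(0.275)⁴/32 = 5.615×10^-4 m⁴.
θ = T·L/(G·J) = 81140 × 4.04 / (26.9×10⁹ × 5.615×10^-4) = 0.02170 rad.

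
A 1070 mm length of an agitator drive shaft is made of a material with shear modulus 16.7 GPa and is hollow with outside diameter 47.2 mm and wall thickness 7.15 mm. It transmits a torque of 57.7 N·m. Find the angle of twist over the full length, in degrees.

J = π(d_o⁴ − d_i⁴)/32 = π(0.0472⁴ − 0.0329⁴)/32 = 3.722×10^-7 m⁴.
θ = T·L/(G·J) = 57.70 × 1.07 / (16.7×10⁹ × 3.722×10^-7) = 9.931×10^-3 rad.

0.569°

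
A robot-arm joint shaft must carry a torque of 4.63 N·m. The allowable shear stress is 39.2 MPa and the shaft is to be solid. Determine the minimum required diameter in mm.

8.44 mm

For a solid shaft τ_max = 16T/(πd³), so d = (16T/(π τ_allow))^(1/3) = (16·4.630/(π·3.92×10^7))^(1/3) = 0.008442 m.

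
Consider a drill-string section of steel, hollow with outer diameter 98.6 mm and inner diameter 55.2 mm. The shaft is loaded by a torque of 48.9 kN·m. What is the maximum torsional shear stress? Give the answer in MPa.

J = π(d_o⁴ − d_i⁴)/32 = π(0.0986⁴ − 0.0552⁴)/32 = 8.368×10^-6 m⁴.
τ_max = T·r/J = 48900 × 0.0493 / 8.368×10^-6 = 2.881×10^8 Pa.

288 MPa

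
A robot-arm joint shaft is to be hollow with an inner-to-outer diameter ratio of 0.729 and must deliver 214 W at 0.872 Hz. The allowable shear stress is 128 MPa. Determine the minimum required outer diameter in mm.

ω = 2π·0.872 = 5.479 rad/s, so T = P/ω = 214 / 5.479 = 39.06 N·m.
For a hollow shaft with d_i/d_o = 0.729: τ_max = 16T/(π d_o³ (1−k⁴)), so d_o = [16T/(π τ_allow (1−k⁴))]^(1/3) = [16·39.06/(π·1.28×10^8·0.7176)]^(1/3) = 0.01294 m.

12.9 mm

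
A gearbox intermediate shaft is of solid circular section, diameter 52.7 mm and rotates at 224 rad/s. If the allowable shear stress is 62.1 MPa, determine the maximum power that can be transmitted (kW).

400 kW

J = πd⁴/32 = π(0.0527)⁴/32 = 7.573×10^-7 m⁴.
T_max = τ_allow·J/r = 6.21×10^7 × 7.573×10^-7 / 0.0264 = 1785 N·m.
ω = 224 rad/s, so P_max = T_max·ω = 3.998×10^5 W.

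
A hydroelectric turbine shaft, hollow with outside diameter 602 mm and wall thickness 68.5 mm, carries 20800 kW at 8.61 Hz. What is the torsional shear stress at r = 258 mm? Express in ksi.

1.73 ksi

ω = 2π·8.61 = 54.10 rad/s, so T = P/ω = 20800×10³ / 54.10 = 384500 N·m.
J = π(d_o⁴ − d_i⁴)/32 = π(0.602⁴ − 0.465⁴)/32 = 8.304×10^-3 m⁴.
Shear stress varies linearly with radius: τ = T·r/J = 384500 × 0.258 / 8.304×10^-3 = 1.195×10^7 Pa.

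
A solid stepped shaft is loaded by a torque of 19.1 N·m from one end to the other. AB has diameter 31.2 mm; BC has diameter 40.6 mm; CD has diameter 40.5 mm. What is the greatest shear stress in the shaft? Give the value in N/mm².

3.20 N/mm²

Under the same torque, τ_max = 16T/(πd³) is largest where d is smallest — segment AB (d = 31.2 mm).
τ_max = 16·19.10/(π·(0.0312)³) = 3.203×10^6 Pa.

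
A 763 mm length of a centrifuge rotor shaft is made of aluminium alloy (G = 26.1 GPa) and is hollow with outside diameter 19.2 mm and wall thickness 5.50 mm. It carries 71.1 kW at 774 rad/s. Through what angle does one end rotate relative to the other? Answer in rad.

ω = 774 rad/s, so T = P/ω = 71.1×10³ / 774.0 = 91.86 N·m.
J = π(d_o⁴ − d_i⁴)/32 = π(0.0192⁴ − 0.00820⁴)/32 = 1.290×10^-8 m⁴.
θ = T·L/(G·J) = 91.86 × 0.763 / (26.1×10⁹ × 1.290×10^-8) = 0.2082 rad.

0.208 rad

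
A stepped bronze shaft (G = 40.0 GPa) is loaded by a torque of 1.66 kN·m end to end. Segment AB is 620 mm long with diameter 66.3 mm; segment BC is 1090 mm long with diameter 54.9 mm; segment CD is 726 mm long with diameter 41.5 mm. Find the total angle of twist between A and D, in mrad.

J_AB = π(0.0663)⁴/32 = 1.90×10^-6 m⁴; J_BC = π(0.0549)⁴/32 = 8.92×10^-7 m⁴; J_CD = π(0.0415)⁴/32 = 2.91×10^-7 m⁴.
θ = (T/G)·Σ L_i/J_i = (1660/40.0×10⁹)·(0.620/1.90×10^-6 + 1.09/8.92×10^-7 + 0.726/2.91×10^-7) = 0.1677 rad.

168 mrad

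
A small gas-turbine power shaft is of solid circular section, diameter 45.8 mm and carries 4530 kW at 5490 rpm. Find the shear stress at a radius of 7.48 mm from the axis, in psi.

ω = 2π·5490/60 = 574.9 rad/s, so T = P/ω = 4530×10³ / 574.9 = 7879 N·m.
J = πd⁴/32 = π(0.0458)⁴/32 = 4.320×10^-7 m⁴.
Shear stress varies linearly with radius: τ = T·r/J = 7879 × 0.00748 / 4.320×10^-7 = 1.364×10^8 Pa.

19800 psi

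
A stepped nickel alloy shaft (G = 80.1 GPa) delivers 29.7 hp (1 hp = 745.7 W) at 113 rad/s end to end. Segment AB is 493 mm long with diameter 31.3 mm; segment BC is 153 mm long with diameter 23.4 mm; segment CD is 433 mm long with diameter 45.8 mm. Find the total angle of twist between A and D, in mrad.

ω = 113 rad/s, so T = P/ω = 29.7×745.7 / 113.0 = 196.0 N·m.
J_AB = π(0.0313)⁴/32 = 9.42×10^-8 m⁴; J_BC = π(0.0234)⁴/32 = 2.94×10^-8 m⁴; J_CD = π(0.0458)⁴/32 = 4.32×10^-7 m⁴.
θ = (T/G)·Σ L_i/J_i = (196.0/80.1×10⁹)·(0.493/9.42×10^-8 + 0.153/2.94×10^-8 + 0.433/4.32×10^-7) = 0.02797 rad.

28.0 mrad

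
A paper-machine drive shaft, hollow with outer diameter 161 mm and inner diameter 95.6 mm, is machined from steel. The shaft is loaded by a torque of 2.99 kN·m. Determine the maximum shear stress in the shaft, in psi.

604 psi

J = π(d_o⁴ − d_i⁴)/32 = π(0.161⁴ − 0.0956⁴)/32 = 5.776×10^-5 m⁴.
τ_max = T·r/J = 2990 × 0.0805 / 5.776×10^-5 = 4.167×10^6 Pa.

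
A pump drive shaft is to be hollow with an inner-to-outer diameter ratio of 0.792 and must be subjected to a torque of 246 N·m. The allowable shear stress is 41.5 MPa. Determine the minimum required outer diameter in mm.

36.8 mm

For a hollow shaft with d_i/d_o = 0.792: τ_max = 16T/(π d_o³ (1−k⁴)), so d_o = [16T/(π τ_allow (1−k⁴))]^(1/3) = [16·246.0/(π·4.15×10^7·0.6065)]^(1/3) = 0.03678 m.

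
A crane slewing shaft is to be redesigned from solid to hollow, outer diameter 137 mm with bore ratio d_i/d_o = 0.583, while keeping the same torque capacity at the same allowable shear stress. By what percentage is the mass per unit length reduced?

Equal τ_max and T ⇒ the solid shaft needs d_s³ = d_o³(1−k⁴), so d_s = 137·(1−0.583⁴)^(1/3) = 131.5 mm.
Area ratio A_h/A_s = d_o²(1−k²)/d_s² = (1−k²)/(1−k⁴)^(2/3) = 0.7164.
Mass saving = 1 − 0.7164 = 28.4 %.

28.4 %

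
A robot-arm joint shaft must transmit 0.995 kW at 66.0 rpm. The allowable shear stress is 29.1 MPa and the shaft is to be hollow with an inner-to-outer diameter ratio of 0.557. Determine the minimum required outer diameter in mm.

ω = 2π·66.0/60 = 6.912 rad/s, so T = P/ω = 0.995×10³ / 6.912 = 144.0 N·m.
For a hollow shaft with d_i/d_o = 0.557: τ_max = 16T/(π d_o³ (1−k⁴)), so d_o = [16T/(π τ_allow (1−k⁴))]^(1/3) = [16·144.0/(π·2.91×10^7·0.9037)]^(1/3) = 0.03032 m.

30.3 mm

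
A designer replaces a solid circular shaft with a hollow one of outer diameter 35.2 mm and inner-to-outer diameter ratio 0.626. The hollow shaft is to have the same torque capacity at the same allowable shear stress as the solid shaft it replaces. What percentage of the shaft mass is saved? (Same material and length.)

32.0 %

Equal τ_max and T ⇒ the solid shaft needs d_s³ = d_o³(1−k⁴), so d_s = 35.2·(1−0.626⁴)^(1/3) = 33.30 mm.
Area ratio A_h/A_s = d_o²(1−k²)/d_s² = (1−k²)/(1−k⁴)^(2/3) = 0.6796.
Mass saving = 1 − 0.6796 = 32.0 %.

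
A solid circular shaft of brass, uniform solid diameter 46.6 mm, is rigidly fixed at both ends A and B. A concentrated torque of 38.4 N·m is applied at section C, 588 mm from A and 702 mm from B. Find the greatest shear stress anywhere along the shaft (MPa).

1.05 MPa

With uniform GJ and both ends fixed, compatibility θ_AC = θ_CB gives T_A·a = T_B·b, together with T_A + T_B = T₀.
T_A = T₀·b/(a+b) = 38.40·702/1290 = 20.90 N·m; T_B = 17.50 N·m.
τ in each portion: τ_AC = 1.05×10^6 Pa, τ_CB = 8.81×10^5 Pa; maximum is in AC.
τ_max = T_AC·r/J = 20.90·0.0233/4.63×10^-7 = 1.052×10^6 Pa.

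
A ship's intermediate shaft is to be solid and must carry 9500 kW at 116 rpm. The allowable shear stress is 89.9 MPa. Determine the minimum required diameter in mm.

354 mm

ω = 2π·116/60 = 12.15 rad/s, so T = P/ω = 9500×10³ / 12.15 = 782100 N·m.
For a solid shaft τ_max = 16T/(πd³), so d = (16T/(π τ_allow))^(1/3) = (16·782100/(π·8.99×10^7))^(1/3) = 0.3538 m.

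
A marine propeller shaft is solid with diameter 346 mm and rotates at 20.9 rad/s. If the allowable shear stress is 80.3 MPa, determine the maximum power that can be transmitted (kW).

J = πd⁴/32 = π(0.346)⁴/32 = 1.407×10^-3 m⁴.
T_max = τ_allow·J/r = 8.03×10^7 × 1.407×10^-3 / 0.173 = 653100 N·m.
ω = 20.9 rad/s, so P_max = T_max·ω = 1.365×10^7 W.

13600 kW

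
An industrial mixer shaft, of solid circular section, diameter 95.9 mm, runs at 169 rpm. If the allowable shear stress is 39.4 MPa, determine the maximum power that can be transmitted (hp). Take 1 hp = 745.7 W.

162 hp

J = πd⁴/32 = π(0.0959)⁴/32 = 8.304×10^-6 m⁴.
T_max = τ_allow·J/r = 3.94×10^7 × 8.304×10^-6 / 0.0479 = 6823 N·m.
ω = 2π·169/60 = 17.70 rad/s, so P_max = T_max·ω = 1.208×10^5 W.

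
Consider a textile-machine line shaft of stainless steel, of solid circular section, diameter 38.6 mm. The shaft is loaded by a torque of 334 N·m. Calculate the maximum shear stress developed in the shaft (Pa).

J = πd⁴/32 = π(0.0386)⁴/32 = 2.179×10^-7 m⁴.
τ_max = T·r/J = 334.0 × 0.0193 / 2.179×10^-7 = 2.958×10^7 Pa.

2.96e7 Pa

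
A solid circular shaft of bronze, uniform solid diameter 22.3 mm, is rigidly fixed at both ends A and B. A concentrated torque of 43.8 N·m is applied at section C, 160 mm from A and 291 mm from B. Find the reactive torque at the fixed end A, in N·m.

With uniform GJ and both ends fixed, compatibility θ_AC = θ_CB gives T_A·a = T_B·b, together with T_A + T_B = T₀.
T_A = T₀·b/(a+b) = 43.80·291/451.0 = 28.26 N·m; T_B = 15.54 N·m.

28.3 N·m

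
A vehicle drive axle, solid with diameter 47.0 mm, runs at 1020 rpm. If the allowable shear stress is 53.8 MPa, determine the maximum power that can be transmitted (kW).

J = πd⁴/32 = π(0.0470)⁴/32 = 4.791×10^-7 m⁴.
T_max = τ_allow·J/r = 5.38×10^7 × 4.791×10^-7 / 0.0235 = 1097 N·m.
ω = 2π·1020/60 = 106.8 rad/s, so P_max = T_max·ω = 1.171×10^5 W.

117 kW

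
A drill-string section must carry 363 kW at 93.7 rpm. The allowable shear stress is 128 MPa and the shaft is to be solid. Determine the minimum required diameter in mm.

114 mm

ω = 2π·93.7/60 = 9.812 rad/s, so T = P/ω = 363×10³ / 9.812 = 36990 N·m.
For a solid shaft τ_max = 16T/(πd³), so d = (16T/(π τ_allow))^(1/3) = (16·36990/(π·1.28×10^8))^(1/3) = 0.1138 m.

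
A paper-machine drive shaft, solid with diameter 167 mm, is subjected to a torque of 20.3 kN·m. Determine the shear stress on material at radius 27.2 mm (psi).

1050 psi

J = πd⁴/32 = π(0.167)⁴/32 = 7.636×10^-5 m⁴.
Shear stress varies linearly with radius: τ = T·r/J = 20300 × 0.0272 / 7.636×10^-5 = 7.231×10^6 Pa.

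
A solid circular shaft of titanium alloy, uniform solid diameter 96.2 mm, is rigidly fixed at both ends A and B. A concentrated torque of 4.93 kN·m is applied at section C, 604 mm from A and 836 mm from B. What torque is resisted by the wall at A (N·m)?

2860 N·m

With uniform GJ and both ends fixed, compatibility θ_AC = θ_CB gives T_A·a = T_B·b, together with T_A + T_B = T₀.
T_A = T₀·b/(a+b) = 4930·836/1440 = 2862 N·m; T_B = 2068 N·m.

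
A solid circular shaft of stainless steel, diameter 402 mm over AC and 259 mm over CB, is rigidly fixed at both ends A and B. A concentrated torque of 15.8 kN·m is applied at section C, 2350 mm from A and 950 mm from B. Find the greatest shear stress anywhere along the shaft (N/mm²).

Compatibility: T_A·a/J_AC = T_B·b/J_CB with T_A + T_B = T₀.
J_AC = 2.56×10^-3 m⁴, J_CB = 4.42×10^-4 m⁴, so T_A = T₀·(J_AC/a)/((J_AC/a)+(J_CB/b)) = 11080 N·m, T_B = 4722 N·m.
τ in each portion: τ_AC = 8.68×10^5 Pa, τ_CB = 1.38×10^6 Pa; maximum is in CB.
τ_max = T_CB·r/J = 4722·0.130/4.42×10^-4 = 1.384×10^6 Pa.

1.38 N/mm²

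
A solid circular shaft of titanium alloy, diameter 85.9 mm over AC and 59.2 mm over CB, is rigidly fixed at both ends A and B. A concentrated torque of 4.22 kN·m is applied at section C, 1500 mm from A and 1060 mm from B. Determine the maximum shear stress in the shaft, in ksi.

Compatibility: T_A·a/J_AC = T_B·b/J_CB with T_A + T_B = T₀.
J_AC = 5.35×10^-6 m⁴, J_CB = 1.21×10^-6 m⁴, so T_A = T₀·(J_AC/a)/((J_AC/a)+(J_CB/b)) = 3199 N·m, T_B = 1021 N·m.
τ in each portion: τ_AC = 2.57×10^7 Pa, τ_CB = 2.51×10^7 Pa; maximum is in AC.
τ_max = T_AC·r/J = 3199·0.0430/5.35×10^-6 = 2.570×10^7 Pa.

3.73 ksi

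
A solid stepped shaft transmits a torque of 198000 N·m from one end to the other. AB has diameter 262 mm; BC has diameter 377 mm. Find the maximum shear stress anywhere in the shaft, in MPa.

56.1 MPa

Under the same torque, τ_max = 16T/(πd³) is largest where d is smallest — segment AB (d = 262 mm).
τ_max = 16·198000/(π·(0.262)³) = 5.607×10^7 Pa.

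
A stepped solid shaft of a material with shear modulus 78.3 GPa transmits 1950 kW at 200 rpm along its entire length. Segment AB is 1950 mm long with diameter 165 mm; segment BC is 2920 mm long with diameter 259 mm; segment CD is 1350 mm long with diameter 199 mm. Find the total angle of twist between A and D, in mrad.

50.2 mrad

ω = 2π·200/60 = 20.94 rad/s, so T = P/ω = 1950×10³ / 20.94 = 93110 N·m.
J_AB = π(0.165)⁴/32 = 7.28×10^-5 m⁴; J_BC = π(0.259)⁴/32 = 4.42×10^-4 m⁴; J_CD = π(0.199)⁴/32 = 1.54×10^-4 m⁴.
θ = (T/G)·Σ L_i/J_i = (93110/78.3×10⁹)·(1.95/7.28×10^-5 + 2.92/4.42×10^-4 + 1.35/1.54×10^-4) = 0.05015 rad.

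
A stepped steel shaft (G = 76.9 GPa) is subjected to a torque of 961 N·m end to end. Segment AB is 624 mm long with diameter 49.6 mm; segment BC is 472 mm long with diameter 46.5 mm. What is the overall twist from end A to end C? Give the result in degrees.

J_AB = π(0.0496)⁴/32 = 5.94×10^-7 m⁴; J_BC = π(0.0465)⁴/32 = 4.59×10^-7 m⁴.
θ = (T/G)·Σ L_i/J_i = (961.0/76.9×10⁹)·(0.624/5.94×10^-7 + 0.472/4.59×10^-7) = 0.02597 rad.

1.49°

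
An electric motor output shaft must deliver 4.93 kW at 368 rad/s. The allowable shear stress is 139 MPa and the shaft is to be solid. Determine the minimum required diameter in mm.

7.89 mm

ω = 368 rad/s, so T = P/ω = 4.93×10³ / 368.0 = 13.40 N·m.
For a solid shaft τ_max = 16T/(πd³), so d = (16T/(π τ_allow))^(1/3) = (16·13.40/(π·1.39×10^8))^(1/3) = 0.007888 m.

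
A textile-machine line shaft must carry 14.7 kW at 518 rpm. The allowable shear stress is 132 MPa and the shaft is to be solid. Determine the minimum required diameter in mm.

ω = 2π·518/60 = 54.24 rad/s, so T = P/ω = 14.7×10³ / 54.24 = 271.0 N·m.
For a solid shaft τ_max = 16T/(πd³), so d = (16T/(π τ_allow))^(1/3) = (16·271.0/(π·1.32×10^8))^(1/3) = 0.02187 m.

21.9 mm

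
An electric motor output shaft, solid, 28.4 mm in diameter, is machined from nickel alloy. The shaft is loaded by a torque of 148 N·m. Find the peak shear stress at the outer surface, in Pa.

J = πd⁴/32 = π(0.0284)⁴/32 = 6.387×10^-8 m⁴.
τ_max = T·r/J = 148.0 × 0.0142 / 6.387×10^-8 = 3.291×10^7 Pa.

3.29e7 Pa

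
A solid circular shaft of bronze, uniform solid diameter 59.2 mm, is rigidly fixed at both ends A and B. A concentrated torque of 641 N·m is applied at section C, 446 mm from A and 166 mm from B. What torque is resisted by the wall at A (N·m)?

With uniform GJ and both ends fixed, compatibility θ_AC = θ_CB gives T_A·a = T_B·b, together with T_A + T_B = T₀.
T_A = T₀·b/(a+b) = 641.0·166/612.0 = 173.9 N·m; T_B = 467.1 N·m.

174 N·m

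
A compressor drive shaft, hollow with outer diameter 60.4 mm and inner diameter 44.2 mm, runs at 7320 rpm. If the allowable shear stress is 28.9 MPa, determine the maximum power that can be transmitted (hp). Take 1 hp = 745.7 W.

J = π(d_o⁴ − d_i⁴)/32 = π(0.0604⁴ − 0.0442⁴)/32 = 9.319×10^-7 m⁴.
T_max = τ_allow·J/r = 2.89×10^7 × 9.319×10^-7 / 0.0302 = 891.8 N·m.
ω = 2π·7320/60 = 766.5 rad/s, so P_max = T_max·ω = 6.836×10^5 W.

917 hp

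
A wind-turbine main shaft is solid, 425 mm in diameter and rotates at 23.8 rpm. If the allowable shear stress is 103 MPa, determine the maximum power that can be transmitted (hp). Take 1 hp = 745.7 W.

5190 hp

J = πd⁴/32 = π(0.425)⁴/32 = 3.203×10^-3 m⁴.
T_max = τ_allow·J/r = 1.03×10^8 × 3.203×10^-3 / 0.212 = 1.553e6 N·m.
ω = 2π·23.8/60 = 2.492 rad/s, so P_max = T_max·ω = 3.869×10^6 W.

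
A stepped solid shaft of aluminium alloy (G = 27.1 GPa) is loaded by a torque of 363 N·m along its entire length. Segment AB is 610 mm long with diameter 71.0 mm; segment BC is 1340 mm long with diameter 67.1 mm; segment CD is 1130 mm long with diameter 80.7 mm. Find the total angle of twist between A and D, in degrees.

0.913°

J_AB = π(0.0710)⁴/32 = 2.49×10^-6 m⁴; J_BC = π(0.0671)⁴/32 = 1.99×10^-6 m⁴; J_CD = π(0.0807)⁴/32 = 4.16×10^-6 m⁴.
θ = (T/G)·Σ L_i/J_i = (363.0/27.1×10⁹)·(0.610/2.49×10^-6 + 1.34/1.99×10^-6 + 1.13/4.16×10^-6) = 0.01593 rad.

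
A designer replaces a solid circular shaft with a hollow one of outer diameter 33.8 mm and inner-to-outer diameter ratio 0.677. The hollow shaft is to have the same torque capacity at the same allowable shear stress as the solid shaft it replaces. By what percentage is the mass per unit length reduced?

Equal τ_max and T ⇒ the solid shaft needs d_s³ = d_o³(1−k⁴), so d_s = 33.8·(1−0.677⁴)^(1/3) = 31.24 mm.
Area ratio A_h/A_s = d_o²(1−k²)/d_s² = (1−k²)/(1−k⁴)^(2/3) = 0.6339.
Mass saving = 1 − 0.6339 = 36.6 %.

36.6 %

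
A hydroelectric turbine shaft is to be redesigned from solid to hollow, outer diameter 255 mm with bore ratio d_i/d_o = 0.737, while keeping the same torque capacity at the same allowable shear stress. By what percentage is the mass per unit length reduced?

42.3 %

Equal τ_max and T ⇒ the solid shaft needs d_s³ = d_o³(1−k⁴), so d_s = 255·(1−0.737⁴)^(1/3) = 226.9 mm.
Area ratio A_h/A_s = d_o²(1−k²)/d_s² = (1−k²)/(1−k⁴)^(2/3) = 0.5767.
Mass saving = 1 − 0.5767 = 42.3 %.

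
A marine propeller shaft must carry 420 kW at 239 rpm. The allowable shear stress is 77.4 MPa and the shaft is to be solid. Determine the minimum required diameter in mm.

ω = 2π·239/60 = 25.03 rad/s, so T = P/ω = 420×10³ / 25.03 = 16780 N·m.
For a solid shaft τ_max = 16T/(πd³), so d = (16T/(π τ_allow))^(1/3) = (16·16780/(π·7.74×10^7))^(1/3) = 0.1034 m.

103 mm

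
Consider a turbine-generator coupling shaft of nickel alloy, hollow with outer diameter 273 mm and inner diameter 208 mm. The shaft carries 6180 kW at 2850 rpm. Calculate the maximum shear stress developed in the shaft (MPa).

ω = 2π·2850/60 = 298.5 rad/s, so T = P/ω = 6180×10³ / 298.5 = 20710 N·m.
J = π(d_o⁴ − d_i⁴)/32 = π(0.273⁴ − 0.208⁴)/32 = 3.616×10^-4 m⁴.
τ_max = T·r/J = 20710 × 0.137 / 3.616×10^-4 = 7.818×10^6 Pa.

7.82 MPa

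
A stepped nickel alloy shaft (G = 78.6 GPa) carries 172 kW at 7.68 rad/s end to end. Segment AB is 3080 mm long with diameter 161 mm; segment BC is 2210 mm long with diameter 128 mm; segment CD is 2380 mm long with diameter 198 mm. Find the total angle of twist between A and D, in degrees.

2.39°

ω = 7.68 rad/s, so T = P/ω = 172×10³ / 7.680 = 22400 N·m.
J_AB = π(0.161)⁴/32 = 6.60×10^-5 m⁴; J_BC = π(0.128)⁴/32 = 2.64×10^-5 m⁴; J_CD = π(0.198)⁴/32 = 1.51×10^-4 m⁴.
θ = (T/G)·Σ L_i/J_i = (22400/78.6×10⁹)·(3.08/6.60×10^-5 + 2.21/2.64×10^-5 + 2.38/1.51×10^-4) = 0.04169 rad.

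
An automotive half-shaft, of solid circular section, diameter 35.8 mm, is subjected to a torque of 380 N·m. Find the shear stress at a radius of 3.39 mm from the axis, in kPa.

7990 kPa

J = πd⁴/32 = π(0.0358)⁴/32 = 1.613×10^-7 m⁴.
Shear stress varies linearly with radius: τ = T·r/J = 380.0 × 0.00339 / 1.613×10^-7 = 7.988×10^6 Pa.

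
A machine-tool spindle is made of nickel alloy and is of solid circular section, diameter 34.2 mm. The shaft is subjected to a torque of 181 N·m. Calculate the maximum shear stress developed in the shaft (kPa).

J = πd⁴/32 = π(0.0342)⁴/32 = 1.343×10^-7 m⁴.
τ_max = T·r/J = 181.0 × 0.0171 / 1.343×10^-7 = 2.304×10^7 Pa.

23000 kPa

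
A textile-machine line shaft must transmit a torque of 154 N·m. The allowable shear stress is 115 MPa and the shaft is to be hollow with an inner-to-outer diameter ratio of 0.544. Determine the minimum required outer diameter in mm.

19.6 mm

For a hollow shaft with d_i/d_o = 0.544: τ_max = 16T/(π d_o³ (1−k⁴)), so d_o = [16T/(π τ_allow (1−k⁴))]^(1/3) = [16·154.0/(π·1.15×10^8·0.9124)]^(1/3) = 0.01955 m.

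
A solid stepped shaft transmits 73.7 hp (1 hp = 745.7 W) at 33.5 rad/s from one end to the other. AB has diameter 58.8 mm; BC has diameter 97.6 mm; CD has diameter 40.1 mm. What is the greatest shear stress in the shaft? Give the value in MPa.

ω = 33.5 rad/s, so T = P/ω = 73.7×745.7 / 33.50 = 1641 N·m.
Under the same torque, τ_max = 16T/(πd³) is largest where d is smallest — segment CD (d = 40.1 mm).
τ_max = 16·1641/(π·(0.0401)³) = 1.296×10^8 Pa.

130 MPa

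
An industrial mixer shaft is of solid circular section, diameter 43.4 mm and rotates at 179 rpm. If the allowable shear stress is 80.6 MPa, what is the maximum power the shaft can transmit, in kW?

J = πd⁴/32 = π(0.0434)⁴/32 = 3.483×10^-7 m⁴.
T_max = τ_allow·J/r = 8.06×10^7 × 3.483×10^-7 / 0.0217 = 1294 N·m.
ω = 2π·179/60 = 18.74 rad/s, so P_max = T_max·ω = 2.425×10^4 W.

24.3 kW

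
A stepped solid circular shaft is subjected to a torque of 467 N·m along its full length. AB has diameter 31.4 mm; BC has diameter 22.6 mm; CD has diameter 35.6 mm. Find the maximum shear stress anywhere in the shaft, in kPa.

Under the same torque, τ_max = 16T/(πd³) is largest where d is smallest — segment BC (d = 22.6 mm).
τ_max = 16·467.0/(π·(0.0226)³) = 2.060×10^8 Pa.

206000 kPa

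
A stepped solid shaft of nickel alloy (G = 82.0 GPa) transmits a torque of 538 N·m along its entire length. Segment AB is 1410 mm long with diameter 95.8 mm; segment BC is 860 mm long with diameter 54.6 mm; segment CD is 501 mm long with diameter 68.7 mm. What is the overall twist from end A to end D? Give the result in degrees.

J_AB = π(0.0958)⁴/32 = 8.27×10^-6 m⁴; J_BC = π(0.0546)⁴/32 = 8.73×10^-7 m⁴; J_CD = π(0.0687)⁴/32 = 2.19×10^-6 m⁴.
θ = (T/G)·Σ L_i/J_i = (538.0/82.0×10⁹)·(1.41/8.27×10^-6 + 0.860/8.73×10^-7 + 0.501/2.19×10^-6) = 9.089×10^-3 rad.

0.521°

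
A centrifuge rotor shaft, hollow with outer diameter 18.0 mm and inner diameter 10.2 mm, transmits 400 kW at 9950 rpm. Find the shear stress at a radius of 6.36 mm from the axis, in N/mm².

264 N/mm²

ω = 2π·9950/60 = 1042 rad/s, so T = P/ω = 400×10³ / 1042 = 383.9 N·m.
J = π(d_o⁴ − d_i⁴)/32 = π(0.0180⁴ − 0.0102⁴)/32 = 9.243×10^-9 m⁴.
Shear stress varies linearly with radius: τ = T·r/J = 383.9 × 0.00636 / 9.243×10^-9 = 2.641×10^8 Pa.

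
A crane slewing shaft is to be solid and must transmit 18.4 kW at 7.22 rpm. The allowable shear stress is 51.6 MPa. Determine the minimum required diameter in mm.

134 mm

ω = 2π·7.22/60 = 0.7561 rad/s, so T = P/ω = 18.4×10³ / 0.7561 = 24340 N·m.
For a solid shaft τ_max = 16T/(πd³), so d = (16T/(π τ_allow))^(1/3) = (16·24340/(π·5.16×10^7))^(1/3) = 0.1339 m.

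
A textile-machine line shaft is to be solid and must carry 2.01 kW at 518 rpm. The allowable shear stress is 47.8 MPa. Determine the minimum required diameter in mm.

ω = 2π·518/60 = 54.24 rad/s, so T = P/ω = 2.01×10³ / 54.24 = 37.05 N·m.
For a solid shaft τ_max = 16T/(πd³), so d = (16T/(π τ_allow))^(1/3) = (16·37.05/(π·4.78×10^7))^(1/3) = 0.01580 m.

15.8 mm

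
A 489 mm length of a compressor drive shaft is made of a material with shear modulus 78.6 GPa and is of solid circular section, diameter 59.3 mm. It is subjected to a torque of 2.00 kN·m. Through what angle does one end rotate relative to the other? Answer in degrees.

J = πd⁴/32 = π(0.0593)⁴/32 = 1.214×10^-6 m⁴.
θ = T·L/(G·J) = 2000 × 0.489 / (78.6×10⁹ × 1.214×10^-6) = 0.01025 rad.

0.587°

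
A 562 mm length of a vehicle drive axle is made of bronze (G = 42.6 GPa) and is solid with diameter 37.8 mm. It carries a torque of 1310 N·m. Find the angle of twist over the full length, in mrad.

J = πd⁴/32 = π(0.0378)⁴/32 = 2.004×10^-7 m⁴.
θ = T·L/(G·J) = 1310 × 0.562 / (42.6×10⁹ × 2.004×10^-7) = 0.08622 rad.

86.2 mrad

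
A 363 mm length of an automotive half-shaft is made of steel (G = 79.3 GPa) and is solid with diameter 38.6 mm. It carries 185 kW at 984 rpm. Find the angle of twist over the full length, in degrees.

ω = 2π·984/60 = 103.0 rad/s, so T = P/ω = 185×10³ / 103.0 = 1795 N·m.
J = πd⁴/32 = π(0.0386)⁴/32 = 2.179×10^-7 m⁴.
θ = T·L/(G·J) = 1795 × 0.363 / (79.3×10⁹ × 2.179×10^-7) = 0.03771 rad.

2.16°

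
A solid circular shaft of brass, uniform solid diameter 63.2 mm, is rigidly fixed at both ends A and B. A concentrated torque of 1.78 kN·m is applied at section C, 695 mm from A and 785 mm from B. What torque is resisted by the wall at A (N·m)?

With uniform GJ and both ends fixed, compatibility θ_AC = θ_CB gives T_A·a = T_B·b, together with T_A + T_B = T₀.
T_A = T₀·b/(a+b) = 1780·785/1480 = 944.1 N·m; T_B = 835.9 N·m.

944 N·m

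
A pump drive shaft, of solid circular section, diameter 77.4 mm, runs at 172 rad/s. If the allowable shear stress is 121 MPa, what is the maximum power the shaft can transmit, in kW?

1890 kW

J = πd⁴/32 = π(0.0774)⁴/32 = 3.523×10^-6 m⁴.
T_max = τ_allow·J/r = 1.21×10^8 × 3.523×10^-6 / 0.0387 = 11020 N·m.
ω = 172 rad/s, so P_max = T_max·ω = 1.895×10^6 W.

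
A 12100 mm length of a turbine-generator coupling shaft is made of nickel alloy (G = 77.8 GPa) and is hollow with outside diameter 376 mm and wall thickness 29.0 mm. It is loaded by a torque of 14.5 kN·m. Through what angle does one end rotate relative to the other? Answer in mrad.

2.35 mrad

J = π(d_o⁴ − d_i⁴)/32 = π(0.376⁴ − 0.318⁴)/32 = 9.583×10^-4 m⁴.
θ = T·L/(G·J) = 14500 × 12.1 / (77.8×10⁹ × 9.583×10^-4) = 2.353×10^-3 rad.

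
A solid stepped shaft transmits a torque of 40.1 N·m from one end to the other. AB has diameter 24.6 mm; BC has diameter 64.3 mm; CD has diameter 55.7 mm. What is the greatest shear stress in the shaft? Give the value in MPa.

13.7 MPa

Under the same torque, τ_max = 16T/(πd³) is largest where d is smallest — segment AB (d = 24.6 mm).
τ_max = 16·40.10/(π·(0.0246)³) = 1.372×10^7 Pa.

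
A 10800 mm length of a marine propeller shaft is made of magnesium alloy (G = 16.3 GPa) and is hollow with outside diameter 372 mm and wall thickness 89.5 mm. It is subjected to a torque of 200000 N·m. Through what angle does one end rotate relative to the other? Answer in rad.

J = π(d_o⁴ − d_i⁴)/32 = π(0.372⁴ − 0.193⁴)/32 = 1.744×10^-3 m⁴.
θ = T·L/(G·J) = 200000 × 10.8 / (16.3×10⁹ × 1.744×10^-3) = 0.07599 rad.

0.0760 rad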